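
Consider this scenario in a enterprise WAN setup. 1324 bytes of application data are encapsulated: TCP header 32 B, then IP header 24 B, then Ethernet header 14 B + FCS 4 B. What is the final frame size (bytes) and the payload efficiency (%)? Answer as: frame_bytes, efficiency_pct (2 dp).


TCP segment = 1324 + 32 = 1356 B
IP packet = 1356 + 24 = 1380 B
Ethernet frame = 1380 + 14 + 4 = 1398 B
Efficiency = app / frame = 1324 / 1398 = 0.947067 = 94.7067% -> 94.71% (2 dp)

1398, 94.71


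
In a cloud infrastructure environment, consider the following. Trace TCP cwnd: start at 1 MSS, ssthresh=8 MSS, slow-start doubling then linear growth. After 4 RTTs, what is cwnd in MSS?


RTT 0: cwnd = 1 MSS (initial)
RTT 1: cwnd = 2 MSS (slow start, doubled)
RTT 2: cwnd = 4 MSS (slow start, doubled)
RTT 3: cwnd = 8 MSS (slow start, doubled)
RTT 4: cwnd = 9 MSS (congestion avoidance, +1)

9


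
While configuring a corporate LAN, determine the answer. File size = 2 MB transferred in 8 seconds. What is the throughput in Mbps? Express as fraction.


Given: file = 2 MB, time = 8 s
File in Mb = 2 * 8 = 16 Mb
Throughput = 16 / 8 Mbps
Throughput = 2 Mbps

2


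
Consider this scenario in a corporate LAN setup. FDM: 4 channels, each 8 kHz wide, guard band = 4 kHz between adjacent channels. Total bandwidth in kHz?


Given: 4 channels, 8 kHz each, guard = 4 kHz
Channel bandwidth = 4 * 8 = 32 kHz
Guard bands = 3 gaps * 4 kHz = 12 kHz
Total = 32 + 12 = 44 kHz

44


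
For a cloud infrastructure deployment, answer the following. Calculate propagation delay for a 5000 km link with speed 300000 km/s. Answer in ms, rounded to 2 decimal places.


Given: distance = 5000 km, speed = 300000 km/s
Delay = distance / speed = 5000 / 300000 seconds
Delay in ms = 5000 * 1000 / 300000
Delay = 16.6667 ms
Rounded to 2 dp = 16.67 ms

16.67


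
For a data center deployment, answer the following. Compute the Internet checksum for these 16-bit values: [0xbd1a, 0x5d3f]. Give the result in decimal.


Given words: [0xbd1a, 0x5d3f]
Step 1: Sum all words
Raw sum = 48410 + 23871 = 72281
Step 2: Fold carry: (6745 + 1) = 6746
One's complement = ~6746 & 0xFFFF = 58789

58789


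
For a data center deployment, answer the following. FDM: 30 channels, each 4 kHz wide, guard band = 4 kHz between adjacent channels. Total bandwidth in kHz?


Given: 30 channels, 4 kHz each, guard = 4 kHz
Channel bandwidth = 30 * 4 = 120 kHz
Guard bands = 29 gaps * 4 kHz = 116 kHz
Total = 120 + 116 = 236 kHz

236


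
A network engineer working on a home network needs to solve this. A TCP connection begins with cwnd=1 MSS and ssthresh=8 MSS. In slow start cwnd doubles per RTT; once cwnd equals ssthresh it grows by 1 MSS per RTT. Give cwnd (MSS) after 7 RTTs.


RTT 0: cwnd = 1 MSS (initial)
RTT 1: cwnd = 2 MSS (slow start, doubled)
RTT 2: cwnd = 4 MSS (slow start, doubled)
RTT 3: cwnd = 8 MSS (slow start, doubled)
RTT 4: cwnd = 9 MSS (congestion avoidance, +1)
RTT 5: cwnd = 10 MSS (congestion avoidance, +1)
RTT 6: cwnd = 11 MSS (congestion avoidance, +1)
RTT 7: cwnd = 12 MSS (congestion avoidance, +1)

12


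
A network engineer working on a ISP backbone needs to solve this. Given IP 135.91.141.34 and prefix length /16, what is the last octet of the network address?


Given: IP = 135.91.141.34, prefix = /16
Subnet mask = 255.255.0.0
Last octet of IP: 34
Last octet of mask: 0
Network last octet = 34 AND 0 = 0

0


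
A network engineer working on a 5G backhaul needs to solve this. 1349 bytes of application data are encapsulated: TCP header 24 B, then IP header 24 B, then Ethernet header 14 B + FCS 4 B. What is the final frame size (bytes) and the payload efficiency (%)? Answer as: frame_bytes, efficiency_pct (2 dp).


TCP segment = 1349 + 24 = 1373 B
IP packet = 1373 + 24 = 1397 B
Ethernet frame = 1397 + 14 + 4 = 1415 B
Efficiency = app / frame = 1349 / 1415 = 0.953357 = 95.3357% -> 95.34% (2 dp)

1415, 95.34


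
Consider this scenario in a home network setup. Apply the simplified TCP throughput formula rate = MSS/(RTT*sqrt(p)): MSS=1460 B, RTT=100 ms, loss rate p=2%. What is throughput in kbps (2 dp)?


Given: MSS = 1460 bytes, RTT = 100 ms, loss = 2%
RTT in seconds = 100 / 1000 = 0.1
Loss rate = 2% = 0.02
sqrt(loss) = sqrt(0.02) = 0.141421356237
Throughput (bytes/s) = 1460 / (0.1 * 0.141421356237) = 103237.5901
Throughput (kbps) = 103237.5901 * 8 / 1000 = 825.900720 -> 825.90 kbps (2 dp)

825.90


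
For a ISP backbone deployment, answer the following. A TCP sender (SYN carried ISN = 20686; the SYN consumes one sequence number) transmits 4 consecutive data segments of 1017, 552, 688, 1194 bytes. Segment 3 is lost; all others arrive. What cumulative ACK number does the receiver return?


SYN uses sequence number 20686; first data byte = ISN + 1 = 20687.
Segment 1: SEQ = 20687, len = 1017 B, covers [20687, 21703]
Segment 2: SEQ = 21704, len = 552 B, covers [21704, 22255]
Segment 3: SEQ = 22256, len = 688 B, covers [22256, 22943] [LOST]
Segment 4: SEQ = 22944, len = 1194 B, covers [22944, 24137]
In-order data received: bytes [20687, 22255] (segments 1..2).
Segment 3 missing -> gap begins at byte 22256; later segments buffered out of order.
Cumulative ACK = next expected in-order byte = 20687 + 1017 + 552 = 22256

22256


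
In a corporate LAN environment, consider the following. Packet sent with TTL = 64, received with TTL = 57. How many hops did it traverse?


Given: initial TTL = 64, received TTL = 57
Hops = initial TTL - received TTL
Hops = 64 - 57 = 7

7


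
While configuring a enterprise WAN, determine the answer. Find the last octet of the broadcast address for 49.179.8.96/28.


Given: IP = 49.179.8.96, prefix = /28
Host bits = 32 - 28 = 4
Network last octet = 96 AND mask = 96
Host part size = 2^4 - 1 = 15
Broadcast last octet = 96 OR 15 = 111

111


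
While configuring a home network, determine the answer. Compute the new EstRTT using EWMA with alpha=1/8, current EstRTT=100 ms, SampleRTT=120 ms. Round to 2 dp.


Given: EstRTT = 100 ms, SampleRTT = 120 ms, alpha = 1/8
New EstRTT = (1 - alpha) * EstRTT + alpha * SampleRTT
(7/8) * 100 = 87.5
(1/8) * 120 = 15
New EstRTT = 87.5 + 15 = 102.5 ms -> 102.50 ms (2 dp)

102.50


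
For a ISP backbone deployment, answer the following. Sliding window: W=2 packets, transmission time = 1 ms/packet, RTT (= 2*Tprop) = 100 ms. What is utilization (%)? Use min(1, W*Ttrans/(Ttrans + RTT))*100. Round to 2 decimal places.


Given: W = 2, Ttrans = 1 ms, RTT = 100 ms (= 2 * Tprop, Tprop = 50 ms)
Cycle time = Ttrans + RTT = 1 + 100 = 101 ms (first packet sent until its ACK returns)
W * Ttrans = 2 * 1 = 2 ms of sending per cycle
W * Ttrans / (Ttrans + RTT) = 2 / 101 = 0.019802
U = min(1, 0.019802) = 0.019802
U% = 1.98%

1.98


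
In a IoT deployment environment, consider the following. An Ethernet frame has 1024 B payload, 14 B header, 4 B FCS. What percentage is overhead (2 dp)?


Given: payload = 1024 B, header = 14 B, trailer = 4 B
Overhead bytes = header + trailer = 14 + 4 = 18
Total frame = payload + overhead = 1024 + 18 = 1042
Overhead % = 18 / 1042 * 100 = 1.7274% -> 1.73% (2 dp)

1.73


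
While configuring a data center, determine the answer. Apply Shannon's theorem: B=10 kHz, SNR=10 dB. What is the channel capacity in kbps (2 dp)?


Given: B = 10 kHz, SNR = 10 dB
SNR linear = 10^(10/10) = 10
1 + SNR = 11
log2(11) = 3.4594316186
C = 10 * 1000 * 3.4594316186 = 34594.3162 bps
C = 34.594316 kbps -> 34.59 kbps (2 dp)

34.59


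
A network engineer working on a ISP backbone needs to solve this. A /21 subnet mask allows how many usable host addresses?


Given: subnet mask /21
Host bits = 32 - 21 = 11
Total addresses = 2^11 = 2048
Usable hosts = 2048 - 2 (network + broadcast) = 2046

2046


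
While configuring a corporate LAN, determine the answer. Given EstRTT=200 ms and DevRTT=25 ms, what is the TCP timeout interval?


Given: EstRTT = 200 ms, DevRTT = 25 ms
Timeout = EstRTT + 4 * DevRTT
4 * DevRTT = 4 * 25 = 100
Timeout = 200 + 100 = 300 ms

300


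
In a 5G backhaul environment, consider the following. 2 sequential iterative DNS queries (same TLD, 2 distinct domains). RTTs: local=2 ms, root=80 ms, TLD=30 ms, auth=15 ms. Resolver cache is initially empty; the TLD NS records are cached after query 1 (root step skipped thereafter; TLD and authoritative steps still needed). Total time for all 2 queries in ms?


Lookup 1 (cold cache): local + root + TLD + auth = 2 + 80 + 30 + 15 = 127 ms
Lookups 2..2 (TLD NS cached -> skip root; new domain -> still ask TLD and auth): local + TLD + auth = 2 + 30 + 15 = 47 ms each
Remaining 1 lookups: 1 * 47 = 47 ms
Total = 127 + 47 = 174 ms

174


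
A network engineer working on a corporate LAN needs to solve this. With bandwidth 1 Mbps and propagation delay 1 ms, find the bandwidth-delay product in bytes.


Given: bandwidth = 1 Mbps, delay = 1 ms
BDP in bits = 1 * 10^6 * 1 / 1000
BDP in bits = 1000
BDP in bytes = 1000 / 8 = 125

125


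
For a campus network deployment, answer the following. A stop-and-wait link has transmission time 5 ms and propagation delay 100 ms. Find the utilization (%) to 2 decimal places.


Given: Ttrans = 5 ms, Tprop = 100 ms
RTT = 2 * Tprop = 2 * 100 = 200 ms
U = Ttrans / (Ttrans + RTT)
U = 5 / (5 + 200)
U = 5 / 205 = 0.02439
U% = 2.44%

2.44


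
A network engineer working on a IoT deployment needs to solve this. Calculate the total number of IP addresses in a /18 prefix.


Given: CIDR prefix /18
Host bits = 32 - 18 = 14
Total addresses = 2^14 = 16384

16384


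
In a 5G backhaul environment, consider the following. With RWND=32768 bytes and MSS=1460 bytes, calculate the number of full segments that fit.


Given: RWND = 32768 bytes, MSS = 1460 bytes
Full segments = floor(RWND / MSS)
Full segments = floor(32768 / 1460)
Full segments = floor(22.4438) = 22

22


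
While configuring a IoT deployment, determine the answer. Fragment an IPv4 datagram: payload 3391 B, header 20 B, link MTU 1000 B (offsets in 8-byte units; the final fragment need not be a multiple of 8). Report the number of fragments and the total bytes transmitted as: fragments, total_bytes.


Max data per non-final fragment = floor((MTU - header)/8)*8 = floor((1000 - 20)/8)*8 = floor(980/8)*8 = 976 B
Final fragment needs no 8-byte alignment: it can carry up to MTU - header = 980 B
Non-final fragments needed = ceil((payload - 980) / 976) = ceil(2411/976) = ceil(2.4703) = 3
Number of fragments = 3 + 1 = 4
Fragment sizes (data): 3 * 976 B + 463 B (last, 463 <= 980 OK)
Total bytes sent = payload + n_frags * header = 3391 + 4*20 = 3391 + 80 = 3471 B

4, 3471


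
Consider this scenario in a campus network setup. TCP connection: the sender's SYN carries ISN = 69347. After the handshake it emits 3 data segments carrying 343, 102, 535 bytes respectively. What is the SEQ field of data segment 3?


The SYN occupies sequence number ISN = 69347, so the first data byte is ISN + 1 = 69348.
SEQ of data segment i = (ISN + 1) + sum of payload sizes of segments 1..i-1.
Segment 1: SEQ = 69348, payload = 343 bytes
Segment 2: SEQ = 69691, payload = 102 bytes
Segment 3: SEQ = 69793, payload = 535 bytes
SEQ of segment 3 = 69348 + 343 + 102 = 69793

69793


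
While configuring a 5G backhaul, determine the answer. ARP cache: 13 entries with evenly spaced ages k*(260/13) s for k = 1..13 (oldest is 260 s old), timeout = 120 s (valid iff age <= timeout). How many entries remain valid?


Ages are k * 260/13 s for k = 1..13 (spacing = 20.0000 s).
Entry k is valid iff k * 260/13 <= 120 iff k <= 13 * 120 / 260 = 6.0000
n_valid = floor(6.0000) = 6
(n_stale = 13 - 6 = 7)

6


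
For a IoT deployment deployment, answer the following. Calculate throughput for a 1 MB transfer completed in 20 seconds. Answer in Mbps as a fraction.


Given: file = 1 MB, time = 20 s
File in Mb = 1 * 8 = 8 Mb
Throughput = 8 / 20 Mbps
Throughput = 2/5 Mbps

2/5


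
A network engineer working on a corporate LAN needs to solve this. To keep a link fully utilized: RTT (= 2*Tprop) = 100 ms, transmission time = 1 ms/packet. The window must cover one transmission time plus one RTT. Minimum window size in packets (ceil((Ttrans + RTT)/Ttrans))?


Given: Ttrans = 1 ms, RTT = 100 ms (= 2 * Tprop, Tprop = 50 ms)
Time until first ACK returns = Ttrans + RTT = 1 + 100 = 101 ms
Need W * Ttrans >= Ttrans + RTT  ->  W >= (Ttrans + RTT) / Ttrans
(Ttrans + RTT) / Ttrans = 101 / 1 = 101
W_min = ceil(101) = 101

101


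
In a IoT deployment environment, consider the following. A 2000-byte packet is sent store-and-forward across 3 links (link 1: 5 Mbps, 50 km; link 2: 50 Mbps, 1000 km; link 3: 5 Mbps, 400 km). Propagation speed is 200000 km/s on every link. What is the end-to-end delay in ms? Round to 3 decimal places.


Packet = 2000 bytes = 16000 bits. Store-and-forward: sum (t_trans + t_prop) per link.
Link 1: t_trans = 16000/(5*10^6) s = 3.2000 ms; t_prop = 50/200000 s = 0.2500 ms; subtotal = 3.4500 ms
Link 2: t_trans = 16000/(50*10^6) s = 0.3200 ms; t_prop = 1000/200000 s = 5.0000 ms; subtotal = 5.3200 ms
Link 3: t_trans = 16000/(5*10^6) s = 3.2000 ms; t_prop = 400/200000 s = 2.0000 ms; subtotal = 5.2000 ms
End-to-end = 3.4500 + 5.3200 + 5.2000 = 13.9700 ms -> 13.970 ms (3 dp)

13.970


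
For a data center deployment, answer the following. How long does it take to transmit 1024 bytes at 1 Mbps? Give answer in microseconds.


Given: packet = 1024 bytes, bandwidth = 1 Mbps
Packet in bits = 1024 * 8 = 8192 bits
Bandwidth = 1 * 10^6 = 1000000 bps
Time = 8192 / 1000000 seconds
Time in us = 8192 * 10^6 / 1000000 = 8192

8192


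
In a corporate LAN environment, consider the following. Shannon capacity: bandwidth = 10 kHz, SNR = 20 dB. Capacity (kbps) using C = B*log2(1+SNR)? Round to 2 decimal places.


Given: B = 10 kHz, SNR = 20 dB
SNR linear = 10^(20/10) = 100
1 + SNR = 101
log2(101) = 6.6582114828
C = 10 * 1000 * 6.6582114828 = 66582.1148 bps
C = 66.582115 kbps -> 66.58 kbps (2 dp)

66.58


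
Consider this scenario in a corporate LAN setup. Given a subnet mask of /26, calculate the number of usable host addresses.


Given: subnet mask /26
Host bits = 32 - 26 = 6
Total addresses = 2^6 = 64
Usable hosts = 64 - 2 (network + broadcast) = 62

62


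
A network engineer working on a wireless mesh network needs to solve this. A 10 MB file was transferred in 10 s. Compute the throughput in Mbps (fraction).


Given: file = 10 MB, time = 10 s
File in Mb = 10 * 8 = 80 Mb
Throughput = 80 / 10 Mbps
Throughput = 8 Mbps

8


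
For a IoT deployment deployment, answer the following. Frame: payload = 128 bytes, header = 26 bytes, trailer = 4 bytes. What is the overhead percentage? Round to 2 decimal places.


Given: payload = 128 B, header = 26 B, trailer = 4 B
Overhead bytes = header + trailer = 26 + 4 = 30
Total frame = payload + overhead = 128 + 30 = 158
Overhead % = 30 / 158 * 100 = 18.9873% -> 18.99% (2 dp)

18.99


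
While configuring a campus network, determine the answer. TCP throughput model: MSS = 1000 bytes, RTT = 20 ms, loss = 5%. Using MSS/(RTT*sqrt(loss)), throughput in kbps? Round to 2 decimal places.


Given: MSS = 1000 bytes, RTT = 20 ms, loss = 5%
RTT in seconds = 20 / 1000 = 0.02
Loss rate = 5% = 0.05
sqrt(loss) = sqrt(0.05) = 0.223606797750
Throughput (bytes/s) = 1000 / (0.02 * 0.223606797750) = 223606.7977
Throughput (kbps) = 223606.7977 * 8 / 1000 = 1788.854382 -> 1788.85 kbps (2 dp)

1788.85


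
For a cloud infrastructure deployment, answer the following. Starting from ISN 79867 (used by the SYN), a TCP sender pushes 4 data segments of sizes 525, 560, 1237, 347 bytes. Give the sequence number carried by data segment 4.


The SYN occupies sequence number ISN = 79867, so the first data byte is ISN + 1 = 79868.
SEQ of data segment i = (ISN + 1) + sum of payload sizes of segments 1..i-1.
Segment 1: SEQ = 79868, payload = 525 bytes
Segment 2: SEQ = 80393, payload = 560 bytes
Segment 3: SEQ = 80953, payload = 1237 bytes
Segment 4: SEQ = 82190, payload = 347 bytes
SEQ of segment 4 = 79868 + 525 + 560 + 1237 = 82190

82190


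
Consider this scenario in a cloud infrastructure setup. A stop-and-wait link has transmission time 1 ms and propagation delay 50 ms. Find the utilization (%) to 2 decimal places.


Given: Ttrans = 1 ms, Tprop = 50 ms
RTT = 2 * Tprop = 2 * 50 = 100 ms
U = Ttrans / (Ttrans + RTT)
U = 1 / (1 + 100)
U = 1 / 101 = 0.009901
U% = 0.99%

0.99


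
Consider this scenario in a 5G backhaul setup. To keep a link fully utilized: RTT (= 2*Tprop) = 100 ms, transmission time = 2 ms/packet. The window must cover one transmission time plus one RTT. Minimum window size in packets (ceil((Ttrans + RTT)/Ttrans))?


Given: Ttrans = 2 ms, RTT = 100 ms (= 2 * Tprop, Tprop = 50 ms)
Time until first ACK returns = Ttrans + RTT = 2 + 100 = 102 ms
Need W * Ttrans >= Ttrans + RTT  ->  W >= (Ttrans + RTT) / Ttrans
(Ttrans + RTT) / Ttrans = 102 / 2 = 51
W_min = ceil(51) = 51

51


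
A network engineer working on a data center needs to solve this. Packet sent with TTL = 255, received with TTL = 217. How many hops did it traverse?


Given: initial TTL = 255, received TTL = 217
Hops = initial TTL - received TTL
Hops = 255 - 217 = 38

38


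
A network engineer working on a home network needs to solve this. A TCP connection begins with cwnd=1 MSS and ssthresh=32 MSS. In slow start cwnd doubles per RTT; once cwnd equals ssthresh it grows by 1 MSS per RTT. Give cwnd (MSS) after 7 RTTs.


RTT 0: cwnd = 1 MSS (initial)
RTT 1: cwnd = 2 MSS (slow start, doubled)
RTT 2: cwnd = 4 MSS (slow start, doubled)
RTT 3: cwnd = 8 MSS (slow start, doubled)
RTT 4: cwnd = 16 MSS (slow start, doubled)
RTT 5: cwnd = 32 MSS (slow start, doubled)
RTT 6: cwnd = 33 MSS (congestion avoidance, +1)
RTT 7: cwnd = 34 MSS (congestion avoidance, +1)

34


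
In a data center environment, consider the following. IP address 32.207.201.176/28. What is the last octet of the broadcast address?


Given: IP = 32.207.201.176, prefix = /28
Host bits = 32 - 28 = 4
Network last octet = 176 AND mask = 176
Host part size = 2^4 - 1 = 15
Broadcast last octet = 176 OR 15 = 191

191


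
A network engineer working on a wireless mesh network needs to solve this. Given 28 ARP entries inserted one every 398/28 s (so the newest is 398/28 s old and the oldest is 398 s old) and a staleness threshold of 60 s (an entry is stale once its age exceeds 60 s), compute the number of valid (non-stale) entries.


Ages are k * 398/28 s for k = 1..28 (spacing = 14.2143 s).
Entry k is valid iff k * 398/28 <= 60 iff k <= 28 * 60 / 398 = 4.2211
n_valid = floor(4.2211) = 4
(n_stale = 28 - 4 = 24)

4


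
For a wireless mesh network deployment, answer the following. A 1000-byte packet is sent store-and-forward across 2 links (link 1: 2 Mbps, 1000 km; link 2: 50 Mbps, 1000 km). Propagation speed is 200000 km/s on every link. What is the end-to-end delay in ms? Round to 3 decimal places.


Packet = 1000 bytes = 8000 bits. Store-and-forward: sum (t_trans + t_prop) per link.
Link 1: t_trans = 8000/(2*10^6) s = 4.0000 ms; t_prop = 1000/200000 s = 5.0000 ms; subtotal = 9.0000 ms
Link 2: t_trans = 8000/(50*10^6) s = 0.1600 ms; t_prop = 1000/200000 s = 5.0000 ms; subtotal = 5.1600 ms
End-to-end = 9.0000 + 5.1600 = 14.1600 ms -> 14.160 ms (3 dp)

14.160


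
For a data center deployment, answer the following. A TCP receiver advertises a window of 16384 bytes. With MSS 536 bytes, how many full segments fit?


Given: RWND = 16384 bytes, MSS = 536 bytes
Full segments = floor(RWND / MSS)
Full segments = floor(16384 / 536)
Full segments = floor(30.5672) = 30

30


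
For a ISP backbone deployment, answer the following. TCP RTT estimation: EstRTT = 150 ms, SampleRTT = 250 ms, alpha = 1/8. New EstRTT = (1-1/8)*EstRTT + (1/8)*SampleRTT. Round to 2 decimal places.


Given: EstRTT = 150 ms, SampleRTT = 250 ms, alpha = 1/8
New EstRTT = (1 - alpha) * EstRTT + alpha * SampleRTT
(7/8) * 150 = 131.25
(1/8) * 250 = 31.25
New EstRTT = 131.25 + 31.25 = 162.5 ms -> 162.50 ms (2 dp)

162.50


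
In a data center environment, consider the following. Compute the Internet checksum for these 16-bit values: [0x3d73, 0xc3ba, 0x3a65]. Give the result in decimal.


Given words: [0x3d73, 0xc3ba, 0x3a65]
Step 1: Sum all words
Raw sum = 15731 + 50106 + 14949 = 80786
Step 2: Fold carry: (15250 + 1) = 15251
One's complement = ~15251 & 0xFFFF = 50284

50284


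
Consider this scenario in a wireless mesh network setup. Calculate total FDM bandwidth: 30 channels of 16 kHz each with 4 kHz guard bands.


Given: 30 channels, 16 kHz each, guard = 4 kHz
Channel bandwidth = 30 * 16 = 480 kHz
Guard bands = 29 gaps * 4 kHz = 116 kHz
Total = 480 + 116 = 596 kHz

596


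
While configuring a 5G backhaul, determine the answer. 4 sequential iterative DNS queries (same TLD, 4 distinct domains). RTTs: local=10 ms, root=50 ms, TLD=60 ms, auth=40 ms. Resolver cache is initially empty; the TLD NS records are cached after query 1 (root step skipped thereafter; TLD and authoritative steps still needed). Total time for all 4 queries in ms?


Lookup 1 (cold cache): local + root + TLD + auth = 10 + 50 + 60 + 40 = 160 ms
Lookups 2..4 (TLD NS cached -> skip root; new domain -> still ask TLD and auth): local + TLD + auth = 10 + 60 + 40 = 110 ms each
Remaining 3 lookups: 3 * 110 = 330 ms
Total = 160 + 330 = 490 ms

490


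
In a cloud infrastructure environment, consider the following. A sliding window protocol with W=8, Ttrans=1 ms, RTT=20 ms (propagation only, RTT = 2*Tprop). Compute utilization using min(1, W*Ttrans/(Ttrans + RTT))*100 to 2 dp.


Given: W = 8, Ttrans = 1 ms, RTT = 20 ms (= 2 * Tprop, Tprop = 10 ms)
Cycle time = Ttrans + RTT = 1 + 20 = 21 ms (first packet sent until its ACK returns)
W * Ttrans = 8 * 1 = 8 ms of sending per cycle
W * Ttrans / (Ttrans + RTT) = 8 / 21 = 0.380952
U = min(1, 0.380952) = 0.380952
U% = 38.10%

38.10


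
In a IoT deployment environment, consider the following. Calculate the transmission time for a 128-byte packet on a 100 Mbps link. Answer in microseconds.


Given: packet = 128 bytes, bandwidth = 100 Mbps
Packet in bits = 128 * 8 = 1024 bits
Bandwidth = 100 * 10^6 = 100000000 bps
Time = 1024 / 100000000 seconds
Time in us = 1024 * 10^6 / 100000000 = 10.24

10.24


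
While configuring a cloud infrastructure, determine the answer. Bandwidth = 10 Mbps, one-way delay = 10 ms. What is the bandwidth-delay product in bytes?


Given: bandwidth = 10 Mbps, delay = 10 ms
BDP in bits = 10 * 10^6 * 10 / 1000
BDP in bits = 100000
BDP in bytes = 100000 / 8 = 12500

12500


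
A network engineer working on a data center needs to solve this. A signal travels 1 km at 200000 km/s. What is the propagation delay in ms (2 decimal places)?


Given: distance = 1 km, speed = 200000 km/s
Delay = distance / speed = 1 / 200000 seconds
Delay in ms = 1 * 1000 / 200000
Delay = 0.0050 ms
Rounded to 2 dp = 0.01 ms

0.01


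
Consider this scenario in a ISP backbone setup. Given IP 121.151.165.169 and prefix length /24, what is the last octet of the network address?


Given: IP = 121.151.165.169, prefix = /24
Subnet mask = 255.255.255.0
Last octet of IP: 169
Last octet of mask: 0
Network last octet = 169 AND 0 = 0

0


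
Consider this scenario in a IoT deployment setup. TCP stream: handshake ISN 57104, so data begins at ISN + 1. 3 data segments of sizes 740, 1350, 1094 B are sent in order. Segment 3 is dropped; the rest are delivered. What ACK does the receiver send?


SYN uses sequence number 57104; first data byte = ISN + 1 = 57105.
Segment 1: SEQ = 57105, len = 740 B, covers [57105, 57844]
Segment 2: SEQ = 57845, len = 1350 B, covers [57845, 59194]
Segment 3: SEQ = 59195, len = 1094 B, covers [59195, 60288] [LOST]
In-order data received: bytes [57105, 59194] (segments 1..2).
Segment 3 missing -> gap begins at byte 59195.
Cumulative ACK = next expected in-order byte = 57105 + 740 + 1350 = 59195

59195


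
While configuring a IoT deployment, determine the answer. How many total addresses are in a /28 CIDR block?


Given: CIDR prefix /28
Host bits = 32 - 28 = 4
Total addresses = 2^4 = 16

16


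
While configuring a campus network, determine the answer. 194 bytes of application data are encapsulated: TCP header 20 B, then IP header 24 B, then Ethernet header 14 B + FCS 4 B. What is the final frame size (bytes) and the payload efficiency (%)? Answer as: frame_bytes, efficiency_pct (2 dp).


TCP segment = 194 + 20 = 214 B
IP packet = 214 + 24 = 238 B
Ethernet frame = 238 + 14 + 4 = 256 B
Efficiency = app / frame = 194 / 256 = 0.757813 = 75.7813% -> 75.78% (2 dp)

256, 75.78


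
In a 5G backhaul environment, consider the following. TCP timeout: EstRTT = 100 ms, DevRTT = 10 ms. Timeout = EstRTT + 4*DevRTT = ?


Given: EstRTT = 100 ms, DevRTT = 10 ms
Timeout = EstRTT + 4 * DevRTT
4 * DevRTT = 4 * 10 = 40
Timeout = 100 + 40 = 140 ms

140


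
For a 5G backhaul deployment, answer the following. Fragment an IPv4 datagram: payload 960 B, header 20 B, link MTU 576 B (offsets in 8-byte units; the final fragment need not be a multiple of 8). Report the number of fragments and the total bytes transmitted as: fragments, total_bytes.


Max data per non-final fragment = floor((MTU - header)/8)*8 = floor((576 - 20)/8)*8 = floor(556/8)*8 = 552 B
Final fragment needs no 8-byte alignment: it can carry up to MTU - header = 556 B
Non-final fragments needed = ceil((payload - 556) / 552) = ceil(404/552) = ceil(0.7319) = 1
Number of fragments = 1 + 1 = 2
Fragment sizes (data): 1 * 552 B + 408 B (last, 408 <= 556 OK)
Total bytes sent = payload + n_frags * header = 960 + 2*20 = 960 + 40 = 1000 B

2, 1000


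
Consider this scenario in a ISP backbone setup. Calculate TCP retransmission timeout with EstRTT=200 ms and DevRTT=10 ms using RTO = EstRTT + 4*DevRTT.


Given: EstRTT = 200 ms, DevRTT = 10 ms
Timeout = EstRTT + 4 * DevRTT
4 * DevRTT = 4 * 10 = 40
Timeout = 200 + 40 = 240 ms

240


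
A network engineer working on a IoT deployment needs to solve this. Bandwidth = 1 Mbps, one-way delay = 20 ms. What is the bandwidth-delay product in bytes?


Given: bandwidth = 1 Mbps, delay = 20 ms
BDP in bits = 1 * 10^6 * 20 / 1000
BDP in bits = 20000
BDP in bytes = 20000 / 8 = 2500

2500


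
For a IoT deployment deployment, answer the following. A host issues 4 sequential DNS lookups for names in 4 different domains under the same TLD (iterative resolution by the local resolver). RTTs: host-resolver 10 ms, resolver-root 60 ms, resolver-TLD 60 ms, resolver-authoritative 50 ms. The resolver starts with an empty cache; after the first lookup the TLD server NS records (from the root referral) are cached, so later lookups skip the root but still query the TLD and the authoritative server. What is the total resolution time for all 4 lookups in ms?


Lookup 1 (cold cache): local + root + TLD + auth = 10 + 60 + 60 + 50 = 180 ms
Lookups 2..4 (TLD NS cached -> skip root; new domain -> still ask TLD and auth): local + TLD + auth = 10 + 60 + 50 = 120 ms each
Remaining 3 lookups: 3 * 120 = 360 ms
Total = 180 + 360 = 540 ms

540


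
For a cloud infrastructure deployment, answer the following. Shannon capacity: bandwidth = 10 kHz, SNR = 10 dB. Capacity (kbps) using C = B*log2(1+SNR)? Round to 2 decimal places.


Given: B = 10 kHz, SNR = 10 dB
SNR linear = 10^(10/10) = 10
1 + SNR = 11
log2(11) = 3.4594316186
C = 10 * 1000 * 3.4594316186 = 34594.3162 bps
C = 34.594316 kbps -> 34.59 kbps (2 dp)

34.59


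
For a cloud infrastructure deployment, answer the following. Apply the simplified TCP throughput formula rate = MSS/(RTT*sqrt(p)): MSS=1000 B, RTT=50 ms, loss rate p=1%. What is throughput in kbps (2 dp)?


Given: MSS = 1000 bytes, RTT = 50 ms, loss = 1%
RTT in seconds = 50 / 1000 = 0.05
Loss rate = 1% = 0.01
sqrt(loss) = sqrt(0.01) = 0.1
Throughput (bytes/s) = 1000 / (0.05 * 0.1) = 200000.0000
Throughput (kbps) = 200000.0000 * 8 / 1000 = 1600.000000 -> 1600.00 kbps (2 dp)

1600.00


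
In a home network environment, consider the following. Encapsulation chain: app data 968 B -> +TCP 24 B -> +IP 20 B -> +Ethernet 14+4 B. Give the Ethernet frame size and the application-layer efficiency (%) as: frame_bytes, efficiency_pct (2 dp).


TCP segment = 968 + 24 = 992 B
IP packet = 992 + 20 = 1012 B
Ethernet frame = 1012 + 14 + 4 = 1030 B
Efficiency = app / frame = 968 / 1030 = 0.939806 = 93.9806% -> 93.98% (2 dp)

1030, 93.98


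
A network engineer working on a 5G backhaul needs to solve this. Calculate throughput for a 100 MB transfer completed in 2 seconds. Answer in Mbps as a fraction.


Given: file = 100 MB, time = 2 s
File in Mb = 100 * 8 = 800 Mb
Throughput = 800 / 2 Mbps
Throughput = 400 Mbps

400


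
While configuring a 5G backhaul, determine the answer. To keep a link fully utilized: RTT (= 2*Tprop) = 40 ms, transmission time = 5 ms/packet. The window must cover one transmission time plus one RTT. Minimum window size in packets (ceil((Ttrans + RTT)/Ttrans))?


Given: Ttrans = 5 ms, RTT = 40 ms (= 2 * Tprop, Tprop = 20 ms)
Time until first ACK returns = Ttrans + RTT = 5 + 40 = 45 ms
Need W * Ttrans >= Ttrans + RTT  ->  W >= (Ttrans + RTT) / Ttrans
(Ttrans + RTT) / Ttrans = 45 / 5 = 9
W_min = ceil(9) = 9

9


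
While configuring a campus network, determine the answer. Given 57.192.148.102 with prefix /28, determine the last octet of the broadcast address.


Given: IP = 57.192.148.102, prefix = /28
Host bits = 32 - 28 = 4
Network last octet = 102 AND mask = 96
Host part size = 2^4 - 1 = 15
Broadcast last octet = 96 OR 15 = 111

111


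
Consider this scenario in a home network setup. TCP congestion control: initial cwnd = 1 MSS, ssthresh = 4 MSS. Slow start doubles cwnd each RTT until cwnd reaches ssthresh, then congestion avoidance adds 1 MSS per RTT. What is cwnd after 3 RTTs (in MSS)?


RTT 0: cwnd = 1 MSS (initial)
RTT 1: cwnd = 2 MSS (slow start, doubled)
RTT 2: cwnd = 4 MSS (slow start, doubled)
RTT 3: cwnd = 5 MSS (congestion avoidance, +1)

5


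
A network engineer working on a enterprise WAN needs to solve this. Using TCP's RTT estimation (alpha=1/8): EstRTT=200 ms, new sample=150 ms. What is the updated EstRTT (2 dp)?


Given: EstRTT = 200 ms, SampleRTT = 150 ms, alpha = 1/8
New EstRTT = (1 - alpha) * EstRTT + alpha * SampleRTT
(7/8) * 200 = 175
(1/8) * 150 = 18.75
New EstRTT = 175 + 18.75 = 193.75 ms -> 193.75 ms (2 dp)

193.75


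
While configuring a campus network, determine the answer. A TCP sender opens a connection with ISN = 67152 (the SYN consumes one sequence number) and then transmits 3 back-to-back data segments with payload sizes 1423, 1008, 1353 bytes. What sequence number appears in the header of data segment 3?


The SYN occupies sequence number ISN = 67152, so the first data byte is ISN + 1 = 67153.
SEQ of data segment i = (ISN + 1) + sum of payload sizes of segments 1..i-1.
Segment 1: SEQ = 67153, payload = 1423 bytes
Segment 2: SEQ = 68576, payload = 1008 bytes
Segment 3: SEQ = 69584, payload = 1353 bytes
SEQ of segment 3 = 67153 + 1423 + 1008 = 69584

69584


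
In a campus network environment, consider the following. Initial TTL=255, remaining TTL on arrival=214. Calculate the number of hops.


Given: initial TTL = 255, received TTL = 214
Hops = initial TTL - received TTL
Hops = 255 - 214 = 41

41


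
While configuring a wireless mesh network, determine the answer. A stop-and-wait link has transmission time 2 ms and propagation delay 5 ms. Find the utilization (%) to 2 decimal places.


Given: Ttrans = 2 ms, Tprop = 5 ms
RTT = 2 * Tprop = 2 * 5 = 10 ms
U = Ttrans / (Ttrans + RTT)
U = 2 / (2 + 10)
U = 2 / 12 = 0.166667
U% = 16.67%

16.67


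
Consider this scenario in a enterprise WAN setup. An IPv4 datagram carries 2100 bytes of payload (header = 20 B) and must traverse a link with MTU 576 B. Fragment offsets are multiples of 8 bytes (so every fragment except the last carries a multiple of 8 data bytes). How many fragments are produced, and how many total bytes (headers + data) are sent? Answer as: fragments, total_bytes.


Max data per non-final fragment = floor((MTU - header)/8)*8 = floor((576 - 20)/8)*8 = floor(556/8)*8 = 552 B
Final fragment needs no 8-byte alignment: it can carry up to MTU - header = 556 B
Non-final fragments needed = ceil((payload - 556) / 552) = ceil(1544/552) = ceil(2.7971) = 3
Number of fragments = 3 + 1 = 4
Fragment sizes (data): 3 * 552 B + 444 B (last, 444 <= 556 OK)
Total bytes sent = payload + n_frags * header = 2100 + 4*20 = 2100 + 80 = 2180 B

4, 2180


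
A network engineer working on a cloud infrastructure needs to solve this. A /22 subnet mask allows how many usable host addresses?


Given: subnet mask /22
Host bits = 32 - 22 = 10
Total addresses = 2^10 = 1024
Usable hosts = 1024 - 2 (network + broadcast) = 1022

1022


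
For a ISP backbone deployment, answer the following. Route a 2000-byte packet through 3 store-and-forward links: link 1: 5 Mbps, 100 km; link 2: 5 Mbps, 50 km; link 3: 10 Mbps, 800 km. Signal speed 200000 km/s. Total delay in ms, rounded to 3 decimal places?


Packet = 2000 bytes = 16000 bits. Store-and-forward: sum (t_trans + t_prop) per link.
Link 1: t_trans = 16000/(5*10^6) s = 3.2000 ms; t_prop = 100/200000 s = 0.5000 ms; subtotal = 3.7000 ms
Link 2: t_trans = 16000/(5*10^6) s = 3.2000 ms; t_prop = 50/200000 s = 0.2500 ms; subtotal = 3.4500 ms
Link 3: t_trans = 16000/(10*10^6) s = 1.6000 ms; t_prop = 800/200000 s = 4.0000 ms; subtotal = 5.6000 ms
End-to-end = 3.7000 + 3.4500 + 5.6000 = 12.7500 ms -> 12.750 ms (3 dp)

12.750


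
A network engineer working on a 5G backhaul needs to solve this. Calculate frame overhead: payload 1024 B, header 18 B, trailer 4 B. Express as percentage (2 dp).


Given: payload = 1024 B, header = 18 B, trailer = 4 B
Overhead bytes = header + trailer = 18 + 4 = 22
Total frame = payload + overhead = 1024 + 22 = 1046
Overhead % = 22 / 1046 * 100 = 2.1033% -> 2.10% (2 dp)

2.10


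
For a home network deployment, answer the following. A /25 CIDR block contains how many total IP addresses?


Given: CIDR prefix /25
Host bits = 32 - 25 = 7
Total addresses = 2^7 = 128

128


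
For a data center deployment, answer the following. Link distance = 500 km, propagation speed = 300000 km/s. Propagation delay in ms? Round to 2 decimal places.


Given: distance = 500 km, speed = 300000 km/s
Delay = distance / speed = 500 / 300000 seconds
Delay in ms = 500 * 1000 / 300000
Delay = 1.6667 ms
Rounded to 2 dp = 1.67 ms

1.67


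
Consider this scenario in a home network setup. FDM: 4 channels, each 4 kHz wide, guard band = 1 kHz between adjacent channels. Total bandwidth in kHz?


Given: 4 channels, 4 kHz each, guard = 1 kHz
Channel bandwidth = 4 * 4 = 16 kHz
Guard bands = 3 gaps * 1 kHz = 3 kHz
Total = 16 + 3 = 19 kHz

19


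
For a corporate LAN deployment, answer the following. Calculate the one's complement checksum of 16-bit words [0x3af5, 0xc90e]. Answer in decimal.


Given words: [0x3af5, 0xc90e]
Step 1: Sum all words
Raw sum = 15093 + 51470 = 66563
Step 2: Fold carry: (1027 + 1) = 1028
One's complement = ~1028 & 0xFFFF = 64507

64507


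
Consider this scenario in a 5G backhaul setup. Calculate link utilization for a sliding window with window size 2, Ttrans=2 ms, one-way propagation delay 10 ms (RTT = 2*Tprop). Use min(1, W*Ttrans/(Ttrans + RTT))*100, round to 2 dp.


Given: W = 2, Ttrans = 2 ms, RTT = 20 ms (= 2 * Tprop, Tprop = 10 ms)
Cycle time = Ttrans + RTT = 2 + 20 = 22 ms (first packet sent until its ACK returns)
W * Ttrans = 2 * 2 = 4 ms of sending per cycle
W * Ttrans / (Ttrans + RTT) = 4 / 22 = 0.181818
U = min(1, 0.181818) = 0.181818
U% = 18.18%

18.18


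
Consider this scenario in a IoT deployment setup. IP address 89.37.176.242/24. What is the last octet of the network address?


Given: IP = 89.37.176.242, prefix = /24
Subnet mask = 255.255.255.0
Last octet of IP: 242
Last octet of mask: 0
Network last octet = 242 AND 0 = 0

0


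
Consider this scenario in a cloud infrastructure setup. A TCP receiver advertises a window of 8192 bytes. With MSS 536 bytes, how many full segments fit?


Given: RWND = 8192 bytes, MSS = 536 bytes
Full segments = floor(RWND / MSS)
Full segments = floor(8192 / 536)
Full segments = floor(15.2836) = 15

15


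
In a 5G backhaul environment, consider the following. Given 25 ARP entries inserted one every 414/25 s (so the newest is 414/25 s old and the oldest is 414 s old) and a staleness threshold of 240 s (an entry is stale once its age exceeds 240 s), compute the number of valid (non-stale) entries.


Ages are k * 414/25 s for k = 1..25 (spacing = 16.5600 s).
Entry k is valid iff k * 414/25 <= 240 iff k <= 25 * 240 / 414 = 14.4928
n_valid = floor(14.4928) = 14
(n_stale = 25 - 14 = 11)

14


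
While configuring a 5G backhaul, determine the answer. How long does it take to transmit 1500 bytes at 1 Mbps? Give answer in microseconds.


Given: packet = 1500 bytes, bandwidth = 1 Mbps
Packet in bits = 1500 * 8 = 12000 bits
Bandwidth = 1 * 10^6 = 1000000 bps
Time = 12000 / 1000000 seconds
Time in us = 12000 * 10^6 / 1000000 = 12000

12000


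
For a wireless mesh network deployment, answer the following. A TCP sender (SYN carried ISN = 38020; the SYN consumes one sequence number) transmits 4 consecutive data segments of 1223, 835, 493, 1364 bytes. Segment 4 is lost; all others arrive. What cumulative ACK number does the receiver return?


SYN uses sequence number 38020; first data byte = ISN + 1 = 38021.
Segment 1: SEQ = 38021, len = 1223 B, covers [38021, 39243]
Segment 2: SEQ = 39244, len = 835 B, covers [39244, 40078]
Segment 3: SEQ = 40079, len = 493 B, covers [40079, 40571]
Segment 4: SEQ = 40572, len = 1364 B, covers [40572, 41935] [LOST]
In-order data received: bytes [38021, 40571] (segments 1..3).
Segment 4 missing -> gap begins at byte 40572.
Cumulative ACK = next expected in-order byte = 38021 + 1223 + 835 + 493 = 40572

40572


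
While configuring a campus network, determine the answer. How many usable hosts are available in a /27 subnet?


Given: subnet mask /27
Host bits = 32 - 27 = 5
Total addresses = 2^5 = 32
Usable hosts = 32 - 2 (network + broadcast) = 30

30


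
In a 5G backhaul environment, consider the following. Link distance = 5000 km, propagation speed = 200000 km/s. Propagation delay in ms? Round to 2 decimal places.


Given: distance = 5000 km, speed = 200000 km/s
Delay = distance / speed = 5000 / 200000 seconds
Delay in ms = 5000 * 1000 / 200000
Delay = 25.0000 ms
Rounded to 2 dp = 25.00 ms

25.00


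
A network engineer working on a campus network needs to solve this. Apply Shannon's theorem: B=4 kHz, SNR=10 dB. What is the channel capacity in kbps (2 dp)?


Given: B = 4 kHz, SNR = 10 dB
SNR linear = 10^(10/10) = 10
1 + SNR = 11
log2(11) = 3.4594316186
C = 4 * 1000 * 3.4594316186 = 13837.7265 bps
C = 13.837726 kbps -> 13.84 kbps (2 dp)

13.84


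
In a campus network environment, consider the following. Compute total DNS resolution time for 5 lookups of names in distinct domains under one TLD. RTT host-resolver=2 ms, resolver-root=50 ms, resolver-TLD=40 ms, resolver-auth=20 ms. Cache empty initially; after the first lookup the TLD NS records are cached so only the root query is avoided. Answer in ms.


Lookup 1 (cold cache): local + root + TLD + auth = 2 + 50 + 40 + 20 = 112 ms
Lookups 2..5 (TLD NS cached -> skip root; new domain -> still ask TLD and auth): local + TLD + auth = 2 + 40 + 20 = 62 ms each
Remaining 4 lookups: 4 * 62 = 248 ms
Total = 112 + 248 = 360 ms

360


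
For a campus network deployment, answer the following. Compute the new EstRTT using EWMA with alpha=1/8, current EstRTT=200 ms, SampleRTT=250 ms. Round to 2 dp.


Given: EstRTT = 200 ms, SampleRTT = 250 ms, alpha = 1/8
New EstRTT = (1 - alpha) * EstRTT + alpha * SampleRTT
(7/8) * 200 = 175
(1/8) * 250 = 31.25
New EstRTT = 175 + 31.25 = 206.25 ms -> 206.25 ms (2 dp)

206.25


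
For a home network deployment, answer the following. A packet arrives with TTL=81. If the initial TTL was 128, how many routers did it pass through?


Given: initial TTL = 128, received TTL = 81
Hops = initial TTL - received TTL
Hops = 128 - 81 = 47

47
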